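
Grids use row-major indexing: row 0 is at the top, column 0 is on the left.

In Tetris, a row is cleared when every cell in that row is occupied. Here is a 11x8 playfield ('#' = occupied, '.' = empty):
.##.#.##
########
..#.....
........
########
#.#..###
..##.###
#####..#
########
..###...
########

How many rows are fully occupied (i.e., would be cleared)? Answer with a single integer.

Answer: 4

Derivation:
Check each row:
  row 0: 3 empty cells -> not full
  row 1: 0 empty cells -> FULL (clear)
  row 2: 7 empty cells -> not full
  row 3: 8 empty cells -> not full
  row 4: 0 empty cells -> FULL (clear)
  row 5: 3 empty cells -> not full
  row 6: 3 empty cells -> not full
  row 7: 2 empty cells -> not full
  row 8: 0 empty cells -> FULL (clear)
  row 9: 5 empty cells -> not full
  row 10: 0 empty cells -> FULL (clear)
Total rows cleared: 4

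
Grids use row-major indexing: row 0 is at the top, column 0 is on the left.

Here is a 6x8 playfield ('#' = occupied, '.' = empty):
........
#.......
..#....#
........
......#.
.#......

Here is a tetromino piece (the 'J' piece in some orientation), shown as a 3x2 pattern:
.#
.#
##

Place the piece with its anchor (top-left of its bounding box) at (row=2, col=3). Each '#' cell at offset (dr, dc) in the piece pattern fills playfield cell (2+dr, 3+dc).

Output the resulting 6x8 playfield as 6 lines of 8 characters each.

Fill (2+0,3+1) = (2,4)
Fill (2+1,3+1) = (3,4)
Fill (2+2,3+0) = (4,3)
Fill (2+2,3+1) = (4,4)

Answer: ........
#.......
..#.#..#
....#...
...##.#.
.#......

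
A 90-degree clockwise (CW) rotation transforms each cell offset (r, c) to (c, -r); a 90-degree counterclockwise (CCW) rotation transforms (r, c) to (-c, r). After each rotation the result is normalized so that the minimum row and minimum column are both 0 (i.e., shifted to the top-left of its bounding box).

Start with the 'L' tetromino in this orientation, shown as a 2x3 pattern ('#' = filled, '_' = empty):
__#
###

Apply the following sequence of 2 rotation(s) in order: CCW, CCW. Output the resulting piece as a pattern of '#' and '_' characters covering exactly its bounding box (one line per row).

Start:
__#
###
After rotation 1 (CCW):
##
_#
_#
After rotation 2 (CCW):
###
#__

Answer: ###
#__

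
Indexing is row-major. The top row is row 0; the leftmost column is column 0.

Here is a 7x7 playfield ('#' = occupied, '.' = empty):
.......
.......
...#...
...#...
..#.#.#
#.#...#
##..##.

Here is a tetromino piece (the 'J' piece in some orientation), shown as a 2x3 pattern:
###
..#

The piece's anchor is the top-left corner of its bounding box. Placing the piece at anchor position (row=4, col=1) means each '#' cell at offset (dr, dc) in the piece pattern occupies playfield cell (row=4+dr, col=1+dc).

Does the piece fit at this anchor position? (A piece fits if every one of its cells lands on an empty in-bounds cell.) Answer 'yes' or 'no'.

Check each piece cell at anchor (4, 1):
  offset (0,0) -> (4,1): empty -> OK
  offset (0,1) -> (4,2): occupied ('#') -> FAIL
  offset (0,2) -> (4,3): empty -> OK
  offset (1,2) -> (5,3): empty -> OK
All cells valid: no

Answer: no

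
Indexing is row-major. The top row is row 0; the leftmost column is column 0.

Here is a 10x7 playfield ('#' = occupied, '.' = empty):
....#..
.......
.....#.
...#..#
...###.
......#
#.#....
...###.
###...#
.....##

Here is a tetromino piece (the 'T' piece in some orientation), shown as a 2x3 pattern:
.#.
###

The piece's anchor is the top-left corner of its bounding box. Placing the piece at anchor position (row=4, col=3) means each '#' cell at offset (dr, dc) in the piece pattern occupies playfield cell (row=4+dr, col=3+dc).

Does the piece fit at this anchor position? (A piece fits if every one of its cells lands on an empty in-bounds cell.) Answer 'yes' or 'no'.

Answer: no

Derivation:
Check each piece cell at anchor (4, 3):
  offset (0,1) -> (4,4): occupied ('#') -> FAIL
  offset (1,0) -> (5,3): empty -> OK
  offset (1,1) -> (5,4): empty -> OK
  offset (1,2) -> (5,5): empty -> OK
All cells valid: no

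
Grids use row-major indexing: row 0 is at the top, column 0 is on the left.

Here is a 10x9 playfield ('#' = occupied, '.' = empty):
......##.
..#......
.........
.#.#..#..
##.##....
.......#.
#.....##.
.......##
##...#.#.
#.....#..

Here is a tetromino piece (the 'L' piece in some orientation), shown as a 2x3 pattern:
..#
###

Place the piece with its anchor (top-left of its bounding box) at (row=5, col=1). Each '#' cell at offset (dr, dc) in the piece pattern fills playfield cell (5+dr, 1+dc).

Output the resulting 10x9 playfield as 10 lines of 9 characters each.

Fill (5+0,1+2) = (5,3)
Fill (5+1,1+0) = (6,1)
Fill (5+1,1+1) = (6,2)
Fill (5+1,1+2) = (6,3)

Answer: ......##.
..#......
.........
.#.#..#..
##.##....
...#...#.
####..##.
.......##
##...#.#.
#.....#..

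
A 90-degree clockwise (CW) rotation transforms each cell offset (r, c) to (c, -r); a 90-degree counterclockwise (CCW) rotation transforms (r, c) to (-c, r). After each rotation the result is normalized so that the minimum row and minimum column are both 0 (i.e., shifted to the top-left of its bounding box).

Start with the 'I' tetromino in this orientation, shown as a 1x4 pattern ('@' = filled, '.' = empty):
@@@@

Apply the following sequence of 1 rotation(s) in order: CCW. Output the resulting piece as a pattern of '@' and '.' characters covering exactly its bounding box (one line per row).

Answer: @
@
@
@

Derivation:
Start:
@@@@
After rotation 1 (CCW):
@
@
@
@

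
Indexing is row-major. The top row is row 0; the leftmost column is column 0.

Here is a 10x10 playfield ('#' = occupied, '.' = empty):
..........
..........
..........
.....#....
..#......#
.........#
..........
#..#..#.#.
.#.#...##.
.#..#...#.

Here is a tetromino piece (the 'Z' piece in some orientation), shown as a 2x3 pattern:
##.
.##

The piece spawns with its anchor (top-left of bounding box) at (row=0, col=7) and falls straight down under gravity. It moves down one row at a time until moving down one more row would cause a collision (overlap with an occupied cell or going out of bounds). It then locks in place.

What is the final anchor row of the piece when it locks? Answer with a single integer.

Spawn at (row=0, col=7). Try each row:
  row 0: fits
  row 1: fits
  row 2: fits
  row 3: blocked -> lock at row 2

Answer: 2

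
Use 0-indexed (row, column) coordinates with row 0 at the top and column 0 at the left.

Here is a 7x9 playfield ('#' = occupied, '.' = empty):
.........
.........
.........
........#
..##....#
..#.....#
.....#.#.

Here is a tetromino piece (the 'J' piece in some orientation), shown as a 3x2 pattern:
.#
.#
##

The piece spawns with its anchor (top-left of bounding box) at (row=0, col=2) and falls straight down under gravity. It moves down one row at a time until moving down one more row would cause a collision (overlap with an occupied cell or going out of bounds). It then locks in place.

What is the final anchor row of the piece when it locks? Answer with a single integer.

Spawn at (row=0, col=2). Try each row:
  row 0: fits
  row 1: fits
  row 2: blocked -> lock at row 1

Answer: 1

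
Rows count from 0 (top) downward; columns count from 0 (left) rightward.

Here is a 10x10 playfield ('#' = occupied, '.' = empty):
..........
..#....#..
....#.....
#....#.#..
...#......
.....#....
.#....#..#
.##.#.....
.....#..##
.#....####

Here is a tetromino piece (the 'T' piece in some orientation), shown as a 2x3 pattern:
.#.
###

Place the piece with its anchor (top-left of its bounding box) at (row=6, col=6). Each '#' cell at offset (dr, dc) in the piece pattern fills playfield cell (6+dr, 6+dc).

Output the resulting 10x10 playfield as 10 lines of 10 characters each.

Fill (6+0,6+1) = (6,7)
Fill (6+1,6+0) = (7,6)
Fill (6+1,6+1) = (7,7)
Fill (6+1,6+2) = (7,8)

Answer: ..........
..#....#..
....#.....
#....#.#..
...#......
.....#....
.#....##.#
.##.#.###.
.....#..##
.#....####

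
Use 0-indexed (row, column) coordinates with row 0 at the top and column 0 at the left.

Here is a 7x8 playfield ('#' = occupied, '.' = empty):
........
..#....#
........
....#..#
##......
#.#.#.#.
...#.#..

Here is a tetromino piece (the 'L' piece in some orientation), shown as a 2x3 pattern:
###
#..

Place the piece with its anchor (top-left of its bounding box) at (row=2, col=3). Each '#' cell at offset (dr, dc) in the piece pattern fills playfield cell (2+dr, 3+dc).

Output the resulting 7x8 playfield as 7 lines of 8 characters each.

Answer: ........
..#....#
...###..
...##..#
##......
#.#.#.#.
...#.#..

Derivation:
Fill (2+0,3+0) = (2,3)
Fill (2+0,3+1) = (2,4)
Fill (2+0,3+2) = (2,5)
Fill (2+1,3+0) = (3,3)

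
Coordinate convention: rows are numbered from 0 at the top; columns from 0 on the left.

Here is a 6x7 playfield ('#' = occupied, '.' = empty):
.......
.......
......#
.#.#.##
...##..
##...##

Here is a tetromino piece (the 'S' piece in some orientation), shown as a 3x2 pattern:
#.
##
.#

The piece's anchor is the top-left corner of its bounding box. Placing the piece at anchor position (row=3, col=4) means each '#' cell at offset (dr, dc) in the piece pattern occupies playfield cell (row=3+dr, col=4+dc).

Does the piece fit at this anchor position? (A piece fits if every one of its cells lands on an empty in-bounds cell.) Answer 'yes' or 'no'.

Check each piece cell at anchor (3, 4):
  offset (0,0) -> (3,4): empty -> OK
  offset (1,0) -> (4,4): occupied ('#') -> FAIL
  offset (1,1) -> (4,5): empty -> OK
  offset (2,1) -> (5,5): occupied ('#') -> FAIL
All cells valid: no

Answer: no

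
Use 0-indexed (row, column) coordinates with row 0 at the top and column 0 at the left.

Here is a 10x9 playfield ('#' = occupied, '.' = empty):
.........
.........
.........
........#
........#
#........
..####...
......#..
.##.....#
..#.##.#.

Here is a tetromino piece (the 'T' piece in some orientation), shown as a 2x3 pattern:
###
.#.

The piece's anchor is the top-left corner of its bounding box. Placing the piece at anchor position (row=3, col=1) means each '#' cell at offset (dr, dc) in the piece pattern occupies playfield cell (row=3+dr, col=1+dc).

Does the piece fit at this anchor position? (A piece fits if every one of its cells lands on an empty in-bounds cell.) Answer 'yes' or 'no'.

Answer: yes

Derivation:
Check each piece cell at anchor (3, 1):
  offset (0,0) -> (3,1): empty -> OK
  offset (0,1) -> (3,2): empty -> OK
  offset (0,2) -> (3,3): empty -> OK
  offset (1,1) -> (4,2): empty -> OK
All cells valid: yes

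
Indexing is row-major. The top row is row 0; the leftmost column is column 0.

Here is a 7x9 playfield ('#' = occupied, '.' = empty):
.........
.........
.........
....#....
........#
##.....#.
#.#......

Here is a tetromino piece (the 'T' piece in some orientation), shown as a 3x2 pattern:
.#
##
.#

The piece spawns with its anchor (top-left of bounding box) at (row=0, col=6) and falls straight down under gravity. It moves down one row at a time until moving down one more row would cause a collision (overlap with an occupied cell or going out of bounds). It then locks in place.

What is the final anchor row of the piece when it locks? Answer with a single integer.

Answer: 2

Derivation:
Spawn at (row=0, col=6). Try each row:
  row 0: fits
  row 1: fits
  row 2: fits
  row 3: blocked -> lock at row 2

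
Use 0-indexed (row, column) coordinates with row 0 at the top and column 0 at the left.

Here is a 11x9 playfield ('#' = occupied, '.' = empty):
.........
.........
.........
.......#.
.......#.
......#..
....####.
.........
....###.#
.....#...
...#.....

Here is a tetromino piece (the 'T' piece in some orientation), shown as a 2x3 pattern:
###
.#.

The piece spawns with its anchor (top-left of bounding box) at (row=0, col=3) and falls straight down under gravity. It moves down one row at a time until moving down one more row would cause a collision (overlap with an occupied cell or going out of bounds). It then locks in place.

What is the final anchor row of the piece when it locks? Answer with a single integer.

Spawn at (row=0, col=3). Try each row:
  row 0: fits
  row 1: fits
  row 2: fits
  row 3: fits
  row 4: fits
  row 5: blocked -> lock at row 4

Answer: 4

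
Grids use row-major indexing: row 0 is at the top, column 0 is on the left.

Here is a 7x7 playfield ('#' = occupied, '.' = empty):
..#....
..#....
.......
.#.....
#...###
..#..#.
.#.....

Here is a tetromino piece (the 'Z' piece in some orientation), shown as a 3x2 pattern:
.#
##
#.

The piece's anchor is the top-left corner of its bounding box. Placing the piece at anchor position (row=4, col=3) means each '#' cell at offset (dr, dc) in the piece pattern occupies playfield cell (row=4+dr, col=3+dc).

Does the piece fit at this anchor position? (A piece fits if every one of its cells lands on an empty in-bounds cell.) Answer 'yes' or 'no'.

Check each piece cell at anchor (4, 3):
  offset (0,1) -> (4,4): occupied ('#') -> FAIL
  offset (1,0) -> (5,3): empty -> OK
  offset (1,1) -> (5,4): empty -> OK
  offset (2,0) -> (6,3): empty -> OK
All cells valid: no

Answer: no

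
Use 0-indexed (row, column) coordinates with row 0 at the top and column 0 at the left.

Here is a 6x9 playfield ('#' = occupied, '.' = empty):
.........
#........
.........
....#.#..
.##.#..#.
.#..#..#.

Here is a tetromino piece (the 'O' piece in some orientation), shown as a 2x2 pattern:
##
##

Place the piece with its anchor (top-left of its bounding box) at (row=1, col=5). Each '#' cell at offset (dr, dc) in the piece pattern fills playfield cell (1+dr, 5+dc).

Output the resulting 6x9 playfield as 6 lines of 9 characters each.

Answer: .........
#....##..
.....##..
....#.#..
.##.#..#.
.#..#..#.

Derivation:
Fill (1+0,5+0) = (1,5)
Fill (1+0,5+1) = (1,6)
Fill (1+1,5+0) = (2,5)
Fill (1+1,5+1) = (2,6)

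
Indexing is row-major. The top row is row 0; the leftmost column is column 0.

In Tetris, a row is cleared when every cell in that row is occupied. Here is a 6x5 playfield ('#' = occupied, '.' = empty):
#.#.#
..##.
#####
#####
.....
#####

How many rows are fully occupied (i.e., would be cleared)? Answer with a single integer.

Answer: 3

Derivation:
Check each row:
  row 0: 2 empty cells -> not full
  row 1: 3 empty cells -> not full
  row 2: 0 empty cells -> FULL (clear)
  row 3: 0 empty cells -> FULL (clear)
  row 4: 5 empty cells -> not full
  row 5: 0 empty cells -> FULL (clear)
Total rows cleared: 3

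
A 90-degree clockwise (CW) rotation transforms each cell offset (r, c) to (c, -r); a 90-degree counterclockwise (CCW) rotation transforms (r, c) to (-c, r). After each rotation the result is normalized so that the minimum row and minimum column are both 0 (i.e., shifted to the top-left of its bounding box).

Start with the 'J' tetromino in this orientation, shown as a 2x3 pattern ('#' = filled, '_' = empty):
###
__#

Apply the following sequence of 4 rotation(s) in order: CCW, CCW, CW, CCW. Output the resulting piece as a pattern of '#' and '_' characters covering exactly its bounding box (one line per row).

Start:
###
__#
After rotation 1 (CCW):
##
#_
#_
After rotation 2 (CCW):
#__
###
After rotation 3 (CW):
##
#_
#_
After rotation 4 (CCW):
#__
###

Answer: #__
###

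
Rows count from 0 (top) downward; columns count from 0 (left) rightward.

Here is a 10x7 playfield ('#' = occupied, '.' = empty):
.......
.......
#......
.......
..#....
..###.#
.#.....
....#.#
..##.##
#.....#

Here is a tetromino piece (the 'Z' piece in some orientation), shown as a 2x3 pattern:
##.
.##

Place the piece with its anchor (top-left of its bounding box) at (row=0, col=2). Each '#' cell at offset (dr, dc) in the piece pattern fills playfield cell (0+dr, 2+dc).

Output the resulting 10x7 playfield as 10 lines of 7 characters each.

Fill (0+0,2+0) = (0,2)
Fill (0+0,2+1) = (0,3)
Fill (0+1,2+1) = (1,3)
Fill (0+1,2+2) = (1,4)

Answer: ..##...
...##..
#......
.......
..#....
..###.#
.#.....
....#.#
..##.##
#.....#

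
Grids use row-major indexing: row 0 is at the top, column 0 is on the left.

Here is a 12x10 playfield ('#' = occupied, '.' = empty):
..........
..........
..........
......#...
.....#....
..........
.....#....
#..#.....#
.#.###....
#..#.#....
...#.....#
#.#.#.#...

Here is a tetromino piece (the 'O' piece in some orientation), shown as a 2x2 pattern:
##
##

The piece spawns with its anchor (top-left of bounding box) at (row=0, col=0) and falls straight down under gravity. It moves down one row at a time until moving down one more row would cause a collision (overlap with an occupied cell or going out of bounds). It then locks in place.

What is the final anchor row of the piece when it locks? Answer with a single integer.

Spawn at (row=0, col=0). Try each row:
  row 0: fits
  row 1: fits
  row 2: fits
  row 3: fits
  row 4: fits
  row 5: fits
  row 6: blocked -> lock at row 5

Answer: 5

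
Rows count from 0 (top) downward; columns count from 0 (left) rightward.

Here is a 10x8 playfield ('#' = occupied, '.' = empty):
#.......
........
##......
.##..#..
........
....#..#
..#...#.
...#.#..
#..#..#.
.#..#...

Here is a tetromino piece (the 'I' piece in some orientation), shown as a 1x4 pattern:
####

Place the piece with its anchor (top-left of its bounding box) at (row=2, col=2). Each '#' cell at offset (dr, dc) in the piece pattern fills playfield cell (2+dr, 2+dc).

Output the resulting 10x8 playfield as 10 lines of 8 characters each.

Fill (2+0,2+0) = (2,2)
Fill (2+0,2+1) = (2,3)
Fill (2+0,2+2) = (2,4)
Fill (2+0,2+3) = (2,5)

Answer: #.......
........
######..
.##..#..
........
....#..#
..#...#.
...#.#..
#..#..#.
.#..#...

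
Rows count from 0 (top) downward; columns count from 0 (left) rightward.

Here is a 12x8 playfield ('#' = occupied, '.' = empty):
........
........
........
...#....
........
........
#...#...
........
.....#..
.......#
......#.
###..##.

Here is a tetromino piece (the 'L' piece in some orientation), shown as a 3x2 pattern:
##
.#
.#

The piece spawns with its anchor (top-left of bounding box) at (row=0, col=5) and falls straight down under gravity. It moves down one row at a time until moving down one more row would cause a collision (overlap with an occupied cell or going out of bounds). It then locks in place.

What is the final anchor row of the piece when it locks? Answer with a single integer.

Spawn at (row=0, col=5). Try each row:
  row 0: fits
  row 1: fits
  row 2: fits
  row 3: fits
  row 4: fits
  row 5: fits
  row 6: fits
  row 7: fits
  row 8: blocked -> lock at row 7

Answer: 7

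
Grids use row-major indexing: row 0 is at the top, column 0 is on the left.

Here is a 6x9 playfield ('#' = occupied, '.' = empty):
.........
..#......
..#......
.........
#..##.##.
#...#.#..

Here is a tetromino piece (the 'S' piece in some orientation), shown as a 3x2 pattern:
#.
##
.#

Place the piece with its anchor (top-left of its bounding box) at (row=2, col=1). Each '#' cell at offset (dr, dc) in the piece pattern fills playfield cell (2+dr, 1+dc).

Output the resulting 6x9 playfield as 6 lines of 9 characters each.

Answer: .........
..#......
.##......
.##......
#.###.##.
#...#.#..

Derivation:
Fill (2+0,1+0) = (2,1)
Fill (2+1,1+0) = (3,1)
Fill (2+1,1+1) = (3,2)
Fill (2+2,1+1) = (4,2)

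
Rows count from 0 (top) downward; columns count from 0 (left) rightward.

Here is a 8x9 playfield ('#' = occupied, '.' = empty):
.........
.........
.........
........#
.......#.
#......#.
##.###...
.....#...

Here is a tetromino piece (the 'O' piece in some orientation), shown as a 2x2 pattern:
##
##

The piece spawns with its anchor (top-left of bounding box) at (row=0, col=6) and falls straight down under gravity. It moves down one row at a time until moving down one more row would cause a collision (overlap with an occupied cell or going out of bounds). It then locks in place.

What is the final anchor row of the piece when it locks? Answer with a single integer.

Answer: 2

Derivation:
Spawn at (row=0, col=6). Try each row:
  row 0: fits
  row 1: fits
  row 2: fits
  row 3: blocked -> lock at row 2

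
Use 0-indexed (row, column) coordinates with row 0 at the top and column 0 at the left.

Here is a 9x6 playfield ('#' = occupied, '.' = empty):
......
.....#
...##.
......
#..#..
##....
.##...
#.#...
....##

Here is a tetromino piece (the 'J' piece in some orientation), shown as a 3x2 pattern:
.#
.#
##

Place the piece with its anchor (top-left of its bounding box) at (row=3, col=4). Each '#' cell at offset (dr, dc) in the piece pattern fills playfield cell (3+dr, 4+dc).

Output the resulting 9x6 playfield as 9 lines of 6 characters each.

Answer: ......
.....#
...##.
.....#
#..#.#
##..##
.##...
#.#...
....##

Derivation:
Fill (3+0,4+1) = (3,5)
Fill (3+1,4+1) = (4,5)
Fill (3+2,4+0) = (5,4)
Fill (3+2,4+1) = (5,5)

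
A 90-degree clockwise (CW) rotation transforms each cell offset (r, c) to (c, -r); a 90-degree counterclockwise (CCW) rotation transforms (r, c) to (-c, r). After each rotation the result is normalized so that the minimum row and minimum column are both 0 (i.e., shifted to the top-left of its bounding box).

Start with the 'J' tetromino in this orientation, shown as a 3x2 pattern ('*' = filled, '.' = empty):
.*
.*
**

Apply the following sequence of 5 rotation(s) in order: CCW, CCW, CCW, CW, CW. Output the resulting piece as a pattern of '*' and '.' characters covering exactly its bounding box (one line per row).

Start:
.*
.*
**
After rotation 1 (CCW):
***
..*
After rotation 2 (CCW):
**
*.
*.
After rotation 3 (CCW):
*..
***
After rotation 4 (CW):
**
*.
*.
After rotation 5 (CW):
***
..*

Answer: ***
..*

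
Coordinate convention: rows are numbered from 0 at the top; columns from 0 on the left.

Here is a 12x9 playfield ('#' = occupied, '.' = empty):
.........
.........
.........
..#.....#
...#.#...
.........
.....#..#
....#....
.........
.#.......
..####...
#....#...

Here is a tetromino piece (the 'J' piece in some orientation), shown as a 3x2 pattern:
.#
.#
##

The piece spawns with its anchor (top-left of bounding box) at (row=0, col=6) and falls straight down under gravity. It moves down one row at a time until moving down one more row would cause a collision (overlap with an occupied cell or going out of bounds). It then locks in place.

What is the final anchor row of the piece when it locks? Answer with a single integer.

Spawn at (row=0, col=6). Try each row:
  row 0: fits
  row 1: fits
  row 2: fits
  row 3: fits
  row 4: fits
  row 5: fits
  row 6: fits
  row 7: fits
  row 8: fits
  row 9: fits
  row 10: blocked -> lock at row 9

Answer: 9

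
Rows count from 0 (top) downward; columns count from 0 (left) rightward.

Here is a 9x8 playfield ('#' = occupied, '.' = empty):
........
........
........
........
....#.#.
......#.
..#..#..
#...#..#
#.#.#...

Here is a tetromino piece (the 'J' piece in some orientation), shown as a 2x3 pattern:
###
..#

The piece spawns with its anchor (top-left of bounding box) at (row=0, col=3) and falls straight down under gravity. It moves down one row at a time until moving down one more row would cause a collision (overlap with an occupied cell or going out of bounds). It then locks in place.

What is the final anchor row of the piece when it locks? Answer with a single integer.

Answer: 3

Derivation:
Spawn at (row=0, col=3). Try each row:
  row 0: fits
  row 1: fits
  row 2: fits
  row 3: fits
  row 4: blocked -> lock at row 3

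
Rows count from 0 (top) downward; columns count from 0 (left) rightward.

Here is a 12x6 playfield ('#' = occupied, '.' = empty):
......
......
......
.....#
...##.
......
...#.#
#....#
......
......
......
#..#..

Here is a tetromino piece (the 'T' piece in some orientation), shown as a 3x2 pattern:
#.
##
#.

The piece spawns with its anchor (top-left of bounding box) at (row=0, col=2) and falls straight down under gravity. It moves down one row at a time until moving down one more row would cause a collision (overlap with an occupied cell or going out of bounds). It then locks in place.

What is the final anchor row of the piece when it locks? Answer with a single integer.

Spawn at (row=0, col=2). Try each row:
  row 0: fits
  row 1: fits
  row 2: fits
  row 3: blocked -> lock at row 2

Answer: 2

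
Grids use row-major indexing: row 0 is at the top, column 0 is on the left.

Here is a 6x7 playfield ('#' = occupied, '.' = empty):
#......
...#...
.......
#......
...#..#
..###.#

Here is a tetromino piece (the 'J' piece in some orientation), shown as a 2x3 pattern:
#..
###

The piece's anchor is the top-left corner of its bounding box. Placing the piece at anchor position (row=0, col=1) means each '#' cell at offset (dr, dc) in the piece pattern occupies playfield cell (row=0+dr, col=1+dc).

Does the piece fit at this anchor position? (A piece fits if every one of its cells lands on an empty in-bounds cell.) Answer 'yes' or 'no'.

Answer: no

Derivation:
Check each piece cell at anchor (0, 1):
  offset (0,0) -> (0,1): empty -> OK
  offset (1,0) -> (1,1): empty -> OK
  offset (1,1) -> (1,2): empty -> OK
  offset (1,2) -> (1,3): occupied ('#') -> FAIL
All cells valid: no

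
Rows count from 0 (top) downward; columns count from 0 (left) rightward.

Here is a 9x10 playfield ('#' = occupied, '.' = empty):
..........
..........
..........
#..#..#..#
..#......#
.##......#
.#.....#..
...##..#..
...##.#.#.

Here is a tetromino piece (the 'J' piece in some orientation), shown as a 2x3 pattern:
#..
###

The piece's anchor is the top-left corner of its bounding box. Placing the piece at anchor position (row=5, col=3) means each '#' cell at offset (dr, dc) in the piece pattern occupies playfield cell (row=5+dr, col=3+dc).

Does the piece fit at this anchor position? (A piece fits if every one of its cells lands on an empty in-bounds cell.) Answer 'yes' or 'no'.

Check each piece cell at anchor (5, 3):
  offset (0,0) -> (5,3): empty -> OK
  offset (1,0) -> (6,3): empty -> OK
  offset (1,1) -> (6,4): empty -> OK
  offset (1,2) -> (6,5): empty -> OK
All cells valid: yes

Answer: yes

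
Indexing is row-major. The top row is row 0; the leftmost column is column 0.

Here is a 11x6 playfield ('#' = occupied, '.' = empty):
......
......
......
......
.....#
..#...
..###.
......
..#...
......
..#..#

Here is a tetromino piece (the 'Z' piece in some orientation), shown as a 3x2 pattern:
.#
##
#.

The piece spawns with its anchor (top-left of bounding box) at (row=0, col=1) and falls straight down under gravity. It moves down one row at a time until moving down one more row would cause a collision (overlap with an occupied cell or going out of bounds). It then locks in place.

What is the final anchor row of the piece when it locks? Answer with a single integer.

Spawn at (row=0, col=1). Try each row:
  row 0: fits
  row 1: fits
  row 2: fits
  row 3: fits
  row 4: blocked -> lock at row 3

Answer: 3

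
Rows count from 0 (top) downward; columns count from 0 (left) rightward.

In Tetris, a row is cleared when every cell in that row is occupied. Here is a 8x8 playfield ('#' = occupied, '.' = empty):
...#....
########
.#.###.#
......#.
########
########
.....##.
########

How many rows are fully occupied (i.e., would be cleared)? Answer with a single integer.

Check each row:
  row 0: 7 empty cells -> not full
  row 1: 0 empty cells -> FULL (clear)
  row 2: 3 empty cells -> not full
  row 3: 7 empty cells -> not full
  row 4: 0 empty cells -> FULL (clear)
  row 5: 0 empty cells -> FULL (clear)
  row 6: 6 empty cells -> not full
  row 7: 0 empty cells -> FULL (clear)
Total rows cleared: 4

Answer: 4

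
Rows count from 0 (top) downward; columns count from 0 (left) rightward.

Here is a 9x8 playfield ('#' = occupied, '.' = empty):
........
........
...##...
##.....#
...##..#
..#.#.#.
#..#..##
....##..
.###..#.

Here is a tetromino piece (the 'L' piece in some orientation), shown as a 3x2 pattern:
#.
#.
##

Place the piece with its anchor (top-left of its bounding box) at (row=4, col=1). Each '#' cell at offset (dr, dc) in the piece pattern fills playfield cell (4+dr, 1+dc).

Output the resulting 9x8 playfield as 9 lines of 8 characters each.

Fill (4+0,1+0) = (4,1)
Fill (4+1,1+0) = (5,1)
Fill (4+2,1+0) = (6,1)
Fill (4+2,1+1) = (6,2)

Answer: ........
........
...##...
##.....#
.#.##..#
.##.#.#.
####..##
....##..
.###..#.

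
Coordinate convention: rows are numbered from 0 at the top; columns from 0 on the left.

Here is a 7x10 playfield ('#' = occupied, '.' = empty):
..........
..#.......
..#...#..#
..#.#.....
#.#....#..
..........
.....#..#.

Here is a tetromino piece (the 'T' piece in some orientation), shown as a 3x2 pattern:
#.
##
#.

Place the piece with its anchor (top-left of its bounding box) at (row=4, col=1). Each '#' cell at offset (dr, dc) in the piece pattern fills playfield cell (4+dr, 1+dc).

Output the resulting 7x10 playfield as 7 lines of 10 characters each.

Answer: ..........
..#.......
..#...#..#
..#.#.....
###....#..
.##.......
.#...#..#.

Derivation:
Fill (4+0,1+0) = (4,1)
Fill (4+1,1+0) = (5,1)
Fill (4+1,1+1) = (5,2)
Fill (4+2,1+0) = (6,1)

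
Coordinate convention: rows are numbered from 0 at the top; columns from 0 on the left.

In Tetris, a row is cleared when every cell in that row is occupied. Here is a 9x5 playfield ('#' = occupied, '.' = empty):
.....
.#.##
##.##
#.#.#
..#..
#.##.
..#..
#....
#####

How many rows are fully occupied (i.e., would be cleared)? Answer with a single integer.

Check each row:
  row 0: 5 empty cells -> not full
  row 1: 2 empty cells -> not full
  row 2: 1 empty cell -> not full
  row 3: 2 empty cells -> not full
  row 4: 4 empty cells -> not full
  row 5: 2 empty cells -> not full
  row 6: 4 empty cells -> not full
  row 7: 4 empty cells -> not full
  row 8: 0 empty cells -> FULL (clear)
Total rows cleared: 1

Answer: 1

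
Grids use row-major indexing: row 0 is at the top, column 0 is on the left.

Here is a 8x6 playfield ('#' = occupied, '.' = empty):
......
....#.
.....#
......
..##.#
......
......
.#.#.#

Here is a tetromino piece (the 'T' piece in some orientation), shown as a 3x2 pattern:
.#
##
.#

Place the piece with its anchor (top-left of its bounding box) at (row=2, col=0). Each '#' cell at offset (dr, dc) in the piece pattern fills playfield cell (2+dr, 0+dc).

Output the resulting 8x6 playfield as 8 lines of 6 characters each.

Fill (2+0,0+1) = (2,1)
Fill (2+1,0+0) = (3,0)
Fill (2+1,0+1) = (3,1)
Fill (2+2,0+1) = (4,1)

Answer: ......
....#.
.#...#
##....
.###.#
......
......
.#.#.#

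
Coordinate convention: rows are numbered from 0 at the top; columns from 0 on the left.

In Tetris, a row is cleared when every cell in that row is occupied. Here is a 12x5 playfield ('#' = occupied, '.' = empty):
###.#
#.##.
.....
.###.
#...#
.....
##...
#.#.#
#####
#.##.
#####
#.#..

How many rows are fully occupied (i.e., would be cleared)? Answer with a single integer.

Answer: 2

Derivation:
Check each row:
  row 0: 1 empty cell -> not full
  row 1: 2 empty cells -> not full
  row 2: 5 empty cells -> not full
  row 3: 2 empty cells -> not full
  row 4: 3 empty cells -> not full
  row 5: 5 empty cells -> not full
  row 6: 3 empty cells -> not full
  row 7: 2 empty cells -> not full
  row 8: 0 empty cells -> FULL (clear)
  row 9: 2 empty cells -> not full
  row 10: 0 empty cells -> FULL (clear)
  row 11: 3 empty cells -> not full
Total rows cleared: 2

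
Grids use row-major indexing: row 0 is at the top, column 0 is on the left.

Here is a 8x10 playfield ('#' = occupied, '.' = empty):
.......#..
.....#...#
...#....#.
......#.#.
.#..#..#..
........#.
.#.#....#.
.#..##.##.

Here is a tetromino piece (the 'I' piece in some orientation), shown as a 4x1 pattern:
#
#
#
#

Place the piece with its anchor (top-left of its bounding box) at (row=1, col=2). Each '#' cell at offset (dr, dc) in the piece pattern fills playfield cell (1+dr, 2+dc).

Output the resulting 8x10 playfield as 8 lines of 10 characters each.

Answer: .......#..
..#..#...#
..##....#.
..#...#.#.
.##.#..#..
........#.
.#.#....#.
.#..##.##.

Derivation:
Fill (1+0,2+0) = (1,2)
Fill (1+1,2+0) = (2,2)
Fill (1+2,2+0) = (3,2)
Fill (1+3,2+0) = (4,2)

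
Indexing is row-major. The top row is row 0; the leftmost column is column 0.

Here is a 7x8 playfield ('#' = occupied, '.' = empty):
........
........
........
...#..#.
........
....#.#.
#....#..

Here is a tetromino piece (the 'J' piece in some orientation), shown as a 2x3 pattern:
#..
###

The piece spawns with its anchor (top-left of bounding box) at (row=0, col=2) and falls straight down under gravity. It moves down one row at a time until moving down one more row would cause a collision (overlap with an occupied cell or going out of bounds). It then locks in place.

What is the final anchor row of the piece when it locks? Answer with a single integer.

Spawn at (row=0, col=2). Try each row:
  row 0: fits
  row 1: fits
  row 2: blocked -> lock at row 1

Answer: 1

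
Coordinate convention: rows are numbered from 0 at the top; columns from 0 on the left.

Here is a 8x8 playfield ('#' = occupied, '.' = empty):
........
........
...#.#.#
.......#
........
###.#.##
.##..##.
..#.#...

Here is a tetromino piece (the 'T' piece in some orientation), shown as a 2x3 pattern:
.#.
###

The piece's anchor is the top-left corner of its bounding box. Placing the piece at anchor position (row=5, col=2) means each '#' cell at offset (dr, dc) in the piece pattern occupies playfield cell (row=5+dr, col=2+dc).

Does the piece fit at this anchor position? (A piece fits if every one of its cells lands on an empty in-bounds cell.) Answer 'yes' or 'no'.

Answer: no

Derivation:
Check each piece cell at anchor (5, 2):
  offset (0,1) -> (5,3): empty -> OK
  offset (1,0) -> (6,2): occupied ('#') -> FAIL
  offset (1,1) -> (6,3): empty -> OK
  offset (1,2) -> (6,4): empty -> OK
All cells valid: no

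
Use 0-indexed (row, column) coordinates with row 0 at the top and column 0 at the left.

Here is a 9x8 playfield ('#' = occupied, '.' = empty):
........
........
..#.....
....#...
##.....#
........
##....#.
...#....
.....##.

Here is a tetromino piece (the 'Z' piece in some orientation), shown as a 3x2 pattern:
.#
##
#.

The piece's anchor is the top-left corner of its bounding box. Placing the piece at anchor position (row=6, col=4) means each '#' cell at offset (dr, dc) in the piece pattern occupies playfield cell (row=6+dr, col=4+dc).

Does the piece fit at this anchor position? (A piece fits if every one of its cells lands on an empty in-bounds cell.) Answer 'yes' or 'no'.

Check each piece cell at anchor (6, 4):
  offset (0,1) -> (6,5): empty -> OK
  offset (1,0) -> (7,4): empty -> OK
  offset (1,1) -> (7,5): empty -> OK
  offset (2,0) -> (8,4): empty -> OK
All cells valid: yes

Answer: yes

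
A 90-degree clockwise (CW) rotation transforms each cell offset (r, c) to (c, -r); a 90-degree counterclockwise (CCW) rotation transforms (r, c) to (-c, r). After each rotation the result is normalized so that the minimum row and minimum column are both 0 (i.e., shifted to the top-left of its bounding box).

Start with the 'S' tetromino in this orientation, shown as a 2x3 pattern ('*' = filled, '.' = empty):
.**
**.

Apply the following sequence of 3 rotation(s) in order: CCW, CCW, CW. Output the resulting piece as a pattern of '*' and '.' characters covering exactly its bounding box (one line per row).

Answer: *.
**
.*

Derivation:
Start:
.**
**.
After rotation 1 (CCW):
*.
**
.*
After rotation 2 (CCW):
.**
**.
After rotation 3 (CW):
*.
**
.*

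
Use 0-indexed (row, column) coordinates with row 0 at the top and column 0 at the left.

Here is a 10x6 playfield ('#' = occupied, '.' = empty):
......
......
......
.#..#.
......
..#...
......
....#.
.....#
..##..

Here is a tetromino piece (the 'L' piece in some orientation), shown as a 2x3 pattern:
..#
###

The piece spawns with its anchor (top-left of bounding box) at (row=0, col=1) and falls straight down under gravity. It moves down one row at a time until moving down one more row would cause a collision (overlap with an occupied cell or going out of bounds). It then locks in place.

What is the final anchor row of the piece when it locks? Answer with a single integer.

Spawn at (row=0, col=1). Try each row:
  row 0: fits
  row 1: fits
  row 2: blocked -> lock at row 1

Answer: 1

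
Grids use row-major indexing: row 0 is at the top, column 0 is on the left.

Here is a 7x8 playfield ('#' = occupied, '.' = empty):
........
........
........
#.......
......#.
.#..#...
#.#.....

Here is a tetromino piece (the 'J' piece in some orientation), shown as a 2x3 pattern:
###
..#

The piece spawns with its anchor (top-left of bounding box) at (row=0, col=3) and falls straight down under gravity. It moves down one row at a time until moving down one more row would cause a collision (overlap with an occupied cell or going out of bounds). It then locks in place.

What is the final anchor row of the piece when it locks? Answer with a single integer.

Answer: 4

Derivation:
Spawn at (row=0, col=3). Try each row:
  row 0: fits
  row 1: fits
  row 2: fits
  row 3: fits
  row 4: fits
  row 5: blocked -> lock at row 4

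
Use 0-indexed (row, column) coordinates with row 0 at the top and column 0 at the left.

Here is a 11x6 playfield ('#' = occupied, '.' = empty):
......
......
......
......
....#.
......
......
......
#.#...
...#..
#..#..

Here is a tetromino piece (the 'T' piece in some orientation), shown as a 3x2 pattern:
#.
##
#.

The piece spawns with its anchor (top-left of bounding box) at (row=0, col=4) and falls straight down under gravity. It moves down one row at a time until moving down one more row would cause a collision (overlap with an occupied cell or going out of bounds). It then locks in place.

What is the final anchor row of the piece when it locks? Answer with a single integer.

Spawn at (row=0, col=4). Try each row:
  row 0: fits
  row 1: fits
  row 2: blocked -> lock at row 1

Answer: 1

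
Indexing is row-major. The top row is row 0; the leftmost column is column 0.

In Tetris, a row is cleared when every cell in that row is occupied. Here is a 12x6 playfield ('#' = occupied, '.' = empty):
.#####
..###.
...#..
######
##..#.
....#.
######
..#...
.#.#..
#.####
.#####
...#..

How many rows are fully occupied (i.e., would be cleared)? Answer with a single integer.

Check each row:
  row 0: 1 empty cell -> not full
  row 1: 3 empty cells -> not full
  row 2: 5 empty cells -> not full
  row 3: 0 empty cells -> FULL (clear)
  row 4: 3 empty cells -> not full
  row 5: 5 empty cells -> not full
  row 6: 0 empty cells -> FULL (clear)
  row 7: 5 empty cells -> not full
  row 8: 4 empty cells -> not full
  row 9: 1 empty cell -> not full
  row 10: 1 empty cell -> not full
  row 11: 5 empty cells -> not full
Total rows cleared: 2

Answer: 2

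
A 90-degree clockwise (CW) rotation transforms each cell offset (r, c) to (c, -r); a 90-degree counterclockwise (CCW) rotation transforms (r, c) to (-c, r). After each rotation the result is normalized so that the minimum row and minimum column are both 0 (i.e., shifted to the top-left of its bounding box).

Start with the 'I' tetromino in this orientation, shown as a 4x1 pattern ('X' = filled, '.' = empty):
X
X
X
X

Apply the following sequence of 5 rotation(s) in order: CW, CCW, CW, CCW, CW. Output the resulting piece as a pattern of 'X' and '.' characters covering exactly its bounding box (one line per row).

Answer: XXXX

Derivation:
Start:
X
X
X
X
After rotation 1 (CW):
XXXX
After rotation 2 (CCW):
X
X
X
X
After rotation 3 (CW):
XXXX
After rotation 4 (CCW):
X
X
X
X
After rotation 5 (CW):
XXXX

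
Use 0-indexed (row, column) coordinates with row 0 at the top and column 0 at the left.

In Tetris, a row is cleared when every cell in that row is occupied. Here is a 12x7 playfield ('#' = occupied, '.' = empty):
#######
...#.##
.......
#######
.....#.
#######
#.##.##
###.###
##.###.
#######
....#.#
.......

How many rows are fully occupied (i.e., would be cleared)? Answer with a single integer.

Answer: 4

Derivation:
Check each row:
  row 0: 0 empty cells -> FULL (clear)
  row 1: 4 empty cells -> not full
  row 2: 7 empty cells -> not full
  row 3: 0 empty cells -> FULL (clear)
  row 4: 6 empty cells -> not full
  row 5: 0 empty cells -> FULL (clear)
  row 6: 2 empty cells -> not full
  row 7: 1 empty cell -> not full
  row 8: 2 empty cells -> not full
  row 9: 0 empty cells -> FULL (clear)
  row 10: 5 empty cells -> not full
  row 11: 7 empty cells -> not full
Total rows cleared: 4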